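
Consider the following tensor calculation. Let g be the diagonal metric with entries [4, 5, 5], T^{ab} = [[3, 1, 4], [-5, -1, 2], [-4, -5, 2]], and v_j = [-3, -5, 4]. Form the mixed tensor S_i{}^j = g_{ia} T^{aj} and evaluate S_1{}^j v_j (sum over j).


Step 1: lower the first index. For a diagonal metric, g_{ia} T^{aj} = g_{ii} T^{ij} (no sum on i).
g_{11} = 4
S_1{}^1 = 4 * T^{11} = 4 * 3 = 12
S_1{}^2 = 4 * T^{12} = 4 * 1 = 4
S_1{}^3 = 4 * T^{13} = 4 * 4 = 16
Step 2: contract S_1{}^j with v_j.
S_1{}^1 * v_1 = 12 * -3 = -36
S_1{}^2 * v_2 = 4 * -5 = -20
S_1{}^3 * v_3 = 16 * 4 = 64
Result = -36 + -20 + 64 = 8

8


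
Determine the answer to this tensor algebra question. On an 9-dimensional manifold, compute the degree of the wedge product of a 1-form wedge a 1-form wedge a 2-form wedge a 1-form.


The degree of a wedge product is the sum of the degrees of the individual forms.
Degrees: 1, 1, 2, 1
Total degree = 1 + 1 + 2 + 1 = 5

5


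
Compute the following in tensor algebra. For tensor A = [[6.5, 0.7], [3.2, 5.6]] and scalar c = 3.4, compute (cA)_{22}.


Scalar multiplication: (cA)_{ij} = c * A_{ij}.
c = 3.4
A_{22} = 5.6
(cA)_{22} = 3.4 * 5.6 = 19.04

19.04


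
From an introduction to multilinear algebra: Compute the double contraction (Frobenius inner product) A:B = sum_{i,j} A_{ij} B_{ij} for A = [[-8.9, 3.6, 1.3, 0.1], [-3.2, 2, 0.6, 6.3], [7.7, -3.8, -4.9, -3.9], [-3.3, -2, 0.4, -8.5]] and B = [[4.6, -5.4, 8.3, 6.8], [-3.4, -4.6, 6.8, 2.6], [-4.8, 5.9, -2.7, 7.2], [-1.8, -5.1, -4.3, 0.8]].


A:B = sum over all i,j of A_{ij} * B_{ij}.
Row 1: -8.9*4.6=-40.94, 3.6*-5.4=-19.44, 1.3*8.3=10.79, 0.1*6.8=0.68 => row sum = -48.91
Row 2: -3.2*-3.4=10.88, 2*-4.6=-9.2, 0.6*6.8=4.08, 6.3*2.6=16.38 => row sum = 22.14
Row 3: 7.7*-4.8=-36.96, -3.8*5.9=-22.42, -4.9*-2.7=13.23, -3.9*7.2=-28.08 => row sum = -74.23
Row 4: -3.3*-1.8=5.94, -2*-5.1=10.2, 0.4*-4.3=-1.72, -8.5*0.8=-6.8 => row sum = 7.62
Total = -48.91 + 22.14 + -74.23 + 7.62 = -93.38

-93.38


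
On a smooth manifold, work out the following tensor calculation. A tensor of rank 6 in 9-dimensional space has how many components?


The number of components of a rank-r tensor in d dimensions is d^r.
Here d = 9 and r = 6.
9^6 = 531441

531441


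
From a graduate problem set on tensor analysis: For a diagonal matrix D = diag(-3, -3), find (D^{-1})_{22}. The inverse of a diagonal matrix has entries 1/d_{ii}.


For a diagonal matrix, the inverse has entries (D^{-1})_{ii} = 1/d_{ii}.
The diagonal entries are: d_{11} = -3, d_{22} = -3
We need (D^{-1})_{22} = 1/d_{22} = 1/-3 = -1/3

-1/3


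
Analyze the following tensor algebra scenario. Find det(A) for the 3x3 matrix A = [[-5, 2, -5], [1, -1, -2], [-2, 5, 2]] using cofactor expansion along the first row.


Expanding along the first row, det(A) = a11*M_11 - a12*M_12 + a13*M_13, where M_1j is the (1,j) minor.
Minor M_11 = -1*2 - -2*5 = 8
Minor M_12 = 1*2 - -2*-2 = -2
Minor M_13 = 1*5 - -1*-2 = 3
det = -5*(8) - 2*(-2) + -5*(3)
    = -40 - -4 + -15
    = -51

-51


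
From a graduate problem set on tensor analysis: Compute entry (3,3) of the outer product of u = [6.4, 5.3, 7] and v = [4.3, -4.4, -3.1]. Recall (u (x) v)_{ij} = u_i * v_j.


The outer product entry T_{ij} = u_i * v_j.
We need i=3, j=3.
u_3 = 7, v_3 = -3.1
T_{3,3} = 7 * -3.1 = -21.7

-21.7


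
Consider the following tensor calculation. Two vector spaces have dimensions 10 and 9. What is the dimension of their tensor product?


The dimension of a tensor product is the product of dimensions.
dim(V) = 10, dim(W) = 9
dim(V (x) W) = 10 * 9 = 90

90


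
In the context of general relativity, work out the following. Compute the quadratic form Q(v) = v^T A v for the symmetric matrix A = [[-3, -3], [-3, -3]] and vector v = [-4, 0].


First compute Av:
(Av)_1 = -3*-4 + -3*0 = 12
(Av)_2 = -3*-4 + -3*0 = 12
Av = [12, 12]
Then v^T (Av) = -4*12 + 0*12
= -48 + 0 = -48

-48


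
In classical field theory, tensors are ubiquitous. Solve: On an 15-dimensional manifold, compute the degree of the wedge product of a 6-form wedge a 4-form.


The degree of a wedge product is the sum of the degrees of the individual forms.
Degrees: 6, 4
Total degree = 6 + 4 = 10

10


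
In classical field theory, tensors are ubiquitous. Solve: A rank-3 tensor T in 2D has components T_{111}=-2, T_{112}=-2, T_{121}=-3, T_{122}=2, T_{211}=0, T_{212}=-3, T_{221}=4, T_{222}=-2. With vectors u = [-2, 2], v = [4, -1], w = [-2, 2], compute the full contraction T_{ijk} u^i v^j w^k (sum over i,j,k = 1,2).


S = sum over i,j,k of T_{ijk} u_i v_j w_k. Expanding all 8 terms:
T_{111}*u_1*v_1*w_1 = -2*-2*4*-2 = -32  (running total: -32)
T_{112}*u_1*v_1*w_2 = -2*-2*4*2 = 32  (running total: 0)
T_{121}*u_1*v_2*w_1 = -3*-2*-1*-2 = 12  (running total: 12)
T_{122}*u_1*v_2*w_2 = 2*-2*-1*2 = 8  (running total: 20)
T_{211}*u_2*v_1*w_1 = 0*2*4*-2 = 0  (running total: 20)
T_{212}*u_2*v_1*w_2 = -3*2*4*2 = -48  (running total: -28)
T_{221}*u_2*v_2*w_1 = 4*2*-1*-2 = 16  (running total: -12)
T_{222}*u_2*v_2*w_2 = -2*2*-1*2 = 8  (running total: -4)
S = -4

-4


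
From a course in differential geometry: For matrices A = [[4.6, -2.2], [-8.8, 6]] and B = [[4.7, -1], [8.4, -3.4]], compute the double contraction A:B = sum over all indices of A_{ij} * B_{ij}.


A:B = sum over all i,j of A_{ij} * B_{ij}.
Row 1: 4.6*4.7=21.62, -2.2*-1=2.2 => row sum = 23.82
Row 2: -8.8*8.4=-73.92, 6*-3.4=-20.4 => row sum = -94.32
Total = 23.82 + -94.32 = -70.5

-70.5


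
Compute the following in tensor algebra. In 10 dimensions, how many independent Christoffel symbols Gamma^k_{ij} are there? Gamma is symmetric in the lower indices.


Christoffel symbols Gamma^k_{ij} are symmetric in i,j, so there are d * d(d+1)/2 independent symbols.
d = 10
d(d+1)/2 = 10 * 11 / 2 = 55
Total = 10 * 55 = 550

550


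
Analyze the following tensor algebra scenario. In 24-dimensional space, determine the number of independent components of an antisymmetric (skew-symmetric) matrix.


An antisymmetric rank-2 tensor satisfies A_{ij} = -A_{ji}, so diagonal entries are zero.
The independent components are the upper-triangular entries: C(n, 2) = n(n-1)/2.
n = 24
C(24, 2) = 24 * 23 / 2 = 552 / 2 = 276

276


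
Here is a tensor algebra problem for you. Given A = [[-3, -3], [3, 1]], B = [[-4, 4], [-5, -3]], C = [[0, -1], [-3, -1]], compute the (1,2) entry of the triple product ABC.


(ABC)_{12} = sum_m (AB)_{1m} C_{m2}. First compute row 1 of AB.
(AB)_{11} = -3*-4 + -3*-5 = 27
(AB)_{12} = -3*4 + -3*-3 = -3
Now contract with column 2 of C:
(AB)_{11} * C_{12} = 27 * -1 = -27
(AB)_{12} * C_{22} = -3 * -1 = 3
(ABC)_{12} = -27 + 3 = -24

-24


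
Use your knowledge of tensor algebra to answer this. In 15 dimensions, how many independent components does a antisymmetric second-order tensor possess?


A antisymmetric rank-2 tensor in d dimensions has d(d-1)/2 independent components.
d = 15
d(d-1)/2 = 15 * 14 / 2 = 210 / 2 = 105

105


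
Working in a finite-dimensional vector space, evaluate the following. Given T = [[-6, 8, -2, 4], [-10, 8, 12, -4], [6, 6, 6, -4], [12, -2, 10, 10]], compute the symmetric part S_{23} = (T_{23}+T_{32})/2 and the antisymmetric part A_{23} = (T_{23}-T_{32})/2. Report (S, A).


T_{23} = 12
T_{32} = 6
S_{23} = (12 + 6)/2 = 18/2 = 9
A_{23} = (12 - 6)/2 = 6/2 = 3
Check: S + A = 9 + 3 = 12 = T_{23}.

(9, 3)


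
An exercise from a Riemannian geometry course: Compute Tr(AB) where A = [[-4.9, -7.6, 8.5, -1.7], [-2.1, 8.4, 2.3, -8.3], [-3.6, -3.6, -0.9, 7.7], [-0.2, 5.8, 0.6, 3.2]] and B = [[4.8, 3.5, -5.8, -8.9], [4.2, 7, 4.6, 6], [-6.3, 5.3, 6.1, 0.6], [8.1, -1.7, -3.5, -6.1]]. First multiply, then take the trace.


Tr(AB) = sum_i (AB)_{ii} where (AB)_{ii} = sum_k A_{ik} B_{ki}.
(AB)_{11} = -4.9*4.8 + -7.6*4.2 + 8.5*-6.3 + -1.7*8.1 = -122.76
(AB)_{22} = -2.1*3.5 + 8.4*7 + 2.3*5.3 + -8.3*-1.7 = 77.75
(AB)_{33} = -3.6*-5.8 + -3.6*4.6 + -0.9*6.1 + 7.7*-3.5 = -28.12
(AB)_{44} = -0.2*-8.9 + 5.8*6 + 0.6*0.6 + 3.2*-6.1 = 17.42
Tr(AB) = -122.76 + 77.75 + -28.12 + 17.42 = -55.71

-55.71


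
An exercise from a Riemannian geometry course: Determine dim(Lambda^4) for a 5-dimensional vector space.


The dimension of the space of p-forms on an n-dimensional space is C(n, p).
n = 5, p = 4
C(5, 4) = 5! / (4! * 1!) = 5

5


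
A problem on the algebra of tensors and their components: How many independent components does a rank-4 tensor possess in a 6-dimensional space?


The number of components of a rank-r tensor in d dimensions is d^r.
Here d = 6 and r = 4.
6^4 = 1296

1296


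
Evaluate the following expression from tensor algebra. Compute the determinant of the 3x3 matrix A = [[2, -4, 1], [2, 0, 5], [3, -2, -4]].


Expanding along the first row, det(A) = a11*M_11 - a12*M_12 + a13*M_13, where M_1j is the (1,j) minor.
Minor M_11 = 0*-4 - 5*-2 = 10
Minor M_12 = 2*-4 - 5*3 = -23
Minor M_13 = 2*-2 - 0*3 = -4
det = 2*(10) - -4*(-23) + 1*(-4)
    = 20 - 92 + -4
    = -76

-76


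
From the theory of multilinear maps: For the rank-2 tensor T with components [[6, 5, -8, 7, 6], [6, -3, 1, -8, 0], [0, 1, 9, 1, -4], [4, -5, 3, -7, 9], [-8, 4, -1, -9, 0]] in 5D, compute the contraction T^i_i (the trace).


The contraction (trace) of a rank-2 tensor is the sum of its diagonal elements.
Diagonal entries: A[1,1] = 6, A[2,2] = -3, A[3,3] = 9, A[4,4] = -7, A[5,5] = 0
Tr(A) = 6 + -3 + 9 + -7 + 0 = 5

5


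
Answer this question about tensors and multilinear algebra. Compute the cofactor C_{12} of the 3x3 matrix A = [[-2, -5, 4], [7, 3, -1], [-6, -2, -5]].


To find cofactor C_{12}, delete row 1 and column 2.
The resulting 2x2 submatrix is: [[7, -1], [-6, -5]]
Minor M_{12} = 7*-5 - -1*-6
  = -35 - 6 = -41
Sign = (-1)^(1+2) = (-1)^3 = -1
Cofactor C_{12} = -1 * -41 = 41

41


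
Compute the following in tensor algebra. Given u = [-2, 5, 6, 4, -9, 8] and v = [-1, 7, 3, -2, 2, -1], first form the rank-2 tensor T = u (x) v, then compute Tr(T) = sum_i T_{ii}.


The outer product gives T_{ij} = u_i v_j.
The trace (contraction) is Tr(T) = sum_i T_{ii} = sum_i u_i v_i.
Diagonal entries:
T_{11} = u_1 * v_1 = -2 * -1 = 2
T_{22} = u_2 * v_2 = 5 * 7 = 35
T_{33} = u_3 * v_3 = 6 * 3 = 18
T_{44} = u_4 * v_4 = 4 * -2 = -8
T_{55} = u_5 * v_5 = -9 * 2 = -18
T_{66} = u_6 * v_6 = 8 * -1 = -8
Tr(T) = 2 + 35 + 18 + -8 + -18 + -8 = 21

21


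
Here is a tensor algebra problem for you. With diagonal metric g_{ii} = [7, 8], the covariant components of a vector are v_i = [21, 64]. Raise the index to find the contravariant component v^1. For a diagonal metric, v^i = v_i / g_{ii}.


To raise an index with a diagonal metric: v^i = v_i / g_{ii}.
For index 1: v_1 = 21, g_{11} = 7
v^1 = 21 / 7 = 3

3


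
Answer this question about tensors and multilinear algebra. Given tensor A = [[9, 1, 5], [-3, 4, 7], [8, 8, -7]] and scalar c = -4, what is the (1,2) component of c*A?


Scalar multiplication: (cA)_{ij} = c * A_{ij}.
c = -4
A_{12} = 1
(cA)_{12} = -4 * 1 = -4

-4


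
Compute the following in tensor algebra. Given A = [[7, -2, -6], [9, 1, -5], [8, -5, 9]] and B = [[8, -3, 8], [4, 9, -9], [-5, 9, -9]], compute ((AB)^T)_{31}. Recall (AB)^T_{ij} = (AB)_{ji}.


(AB)^T_{ij} = (AB)_{ji} = sum_k A_{jk} B_{ki}.
For i=3, j=1 we need (AB)_{13}:
A_{11} * B_{13} = 7 * 8 = 56
A_{12} * B_{23} = -2 * -9 = 18
A_{13} * B_{33} = -6 * -9 = 54
Sum = 56 + 18 + 54 = 128

128


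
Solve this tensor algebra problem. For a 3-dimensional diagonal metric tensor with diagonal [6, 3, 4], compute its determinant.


For a diagonal metric, the determinant is the product of diagonal entries.
Diagonal entries: 6, 3, 4
det(g) = 6 * 3 * 4 = 72

72


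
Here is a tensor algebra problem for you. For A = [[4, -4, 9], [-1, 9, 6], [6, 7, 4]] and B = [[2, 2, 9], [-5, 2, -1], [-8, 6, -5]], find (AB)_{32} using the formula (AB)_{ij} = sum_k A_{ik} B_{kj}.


(AB)_{ij} = sum_k A_{ik} B_{kj}.
For i=3, j=2:
A_{31} * B_{12} = 6 * 2 = 12
A_{32} * B_{22} = 7 * 2 = 14
A_{33} * B_{32} = 4 * 6 = 24
Sum = 12 + 14 + 24 = 50

50


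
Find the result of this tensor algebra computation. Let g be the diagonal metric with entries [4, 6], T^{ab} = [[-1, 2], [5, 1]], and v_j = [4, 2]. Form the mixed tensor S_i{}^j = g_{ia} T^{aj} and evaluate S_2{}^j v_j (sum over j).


Step 1: lower the first index. For a diagonal metric, g_{ia} T^{aj} = g_{ii} T^{ij} (no sum on i).
g_{22} = 6
S_2{}^1 = 6 * T^{21} = 6 * 5 = 30
S_2{}^2 = 6 * T^{22} = 6 * 1 = 6
Step 2: contract S_2{}^j with v_j.
S_2{}^1 * v_1 = 30 * 4 = 120
S_2{}^2 * v_2 = 6 * 2 = 12
Result = 120 + 12 = 132

132


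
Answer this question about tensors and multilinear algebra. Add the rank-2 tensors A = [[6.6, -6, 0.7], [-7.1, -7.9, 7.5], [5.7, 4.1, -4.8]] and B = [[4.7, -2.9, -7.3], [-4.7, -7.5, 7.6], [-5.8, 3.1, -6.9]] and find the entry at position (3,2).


Tensor addition is component-wise: (A + B)_{ij} = A_{ij} + B_{ij}.
A_{32} = 4.1
B_{32} = 3.1
(A + B)_{32} = 4.1 + 3.1 = 7.2

7.2


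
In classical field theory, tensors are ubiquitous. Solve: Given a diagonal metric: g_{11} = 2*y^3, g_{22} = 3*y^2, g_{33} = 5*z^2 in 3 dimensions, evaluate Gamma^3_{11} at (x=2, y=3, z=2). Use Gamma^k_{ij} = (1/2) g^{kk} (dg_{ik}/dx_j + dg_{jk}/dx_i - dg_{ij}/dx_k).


For a diagonal metric, Gamma^k_{ij} = (1/2) g^{kk} (dg_{ik}/dx_j + dg_{jk}/dx_i - dg_{ij}/dx_k).
The metric is diagonal, so g_{ab} = 0 for a != b.
At the given point: g_{11} = 54, g_{22} = 27, g_{33} = 20
g^{33} = 1/20
dg_{13}/dx_1 = 0 (off-diagonal)
dg_{13}/dx_1 = 0 (off-diagonal)
dg_{11}/dx_3 = dg_{11}/dx_3 = 0
Numerator = 0 + 0 - 0 = 0
Gamma^3_{11} = 0 / (2 * 20) = 0

0


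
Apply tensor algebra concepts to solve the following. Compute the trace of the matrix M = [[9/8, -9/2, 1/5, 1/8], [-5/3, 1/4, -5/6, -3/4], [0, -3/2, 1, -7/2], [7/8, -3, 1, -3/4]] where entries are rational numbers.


The trace is the sum of diagonal entries.
Diagonal: M[1,1] = 9/8, M[2,2] = 1/4, M[3,3] = 1, M[4,4] = -3/4
Tr(M) = 9/8 + 1/4 + 1 + -3/4
Computing step by step:
After adding M[1,1]: 9/8
After adding M[2,2]: 11/8
After adding M[3,3]: 19/8
After adding M[4,4]: 13/8
Tr(M) = 13/8

13/8


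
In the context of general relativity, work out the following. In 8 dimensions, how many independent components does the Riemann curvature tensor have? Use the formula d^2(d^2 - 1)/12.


The Riemann tensor in d dimensions has d^2(d^2 - 1)/12 independent components.
d = 8, so d^2 = 64
d^2 - 1 = 63
d^2(d^2 - 1) = 64 * 63 = 4032
Divide by 12: 4032 / 12 = 336

336


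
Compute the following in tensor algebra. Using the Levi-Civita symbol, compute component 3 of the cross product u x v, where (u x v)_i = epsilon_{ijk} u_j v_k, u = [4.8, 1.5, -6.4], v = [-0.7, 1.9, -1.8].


(u x v)_3 = sum_{j,k} epsilon_{3jk} u_j v_k. Only permutations of (1,2,3) contribute; the two non-zero terms are:
eps_{312} u_1 v_2 = 1 * 4.8 * 1.9 = 9.12
eps_{321} u_2 v_1 = -1 * 1.5 * -0.7 = 1.05
(u x v)_3 = 10.17

10.17


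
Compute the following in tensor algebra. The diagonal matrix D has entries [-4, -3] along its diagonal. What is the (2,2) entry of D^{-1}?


For a diagonal matrix, the inverse has entries (D^{-1})_{ii} = 1/d_{ii}.
The diagonal entries are: d_{11} = -4, d_{22} = -3
We need (D^{-1})_{22} = 1/d_{22} = 1/-3 = -1/3

-1/3


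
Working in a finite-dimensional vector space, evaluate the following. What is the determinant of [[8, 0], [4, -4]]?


For a 2x2 matrix [[a, b], [c, d]], det = a*d - b*c.
a = 8, b = 0, c = 4, d = -4
a*d = 8 * -4 = -32
b*c = 0 * 4 = 0
det = -32 - 0 = -32

-32


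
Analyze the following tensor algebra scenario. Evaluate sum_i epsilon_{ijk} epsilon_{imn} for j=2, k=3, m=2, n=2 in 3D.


Using the identity: epsilon_{ijk} epsilon_{imn} = delta_{jm} delta_{kn} - delta_{jn} delta_{km}.
delta_{22} = 1
delta_{32} = 0
delta_{22} = 1
delta_{32} = 0
Result = 1 * 0 - 1 * 0 = 0 - 0 = 0

0


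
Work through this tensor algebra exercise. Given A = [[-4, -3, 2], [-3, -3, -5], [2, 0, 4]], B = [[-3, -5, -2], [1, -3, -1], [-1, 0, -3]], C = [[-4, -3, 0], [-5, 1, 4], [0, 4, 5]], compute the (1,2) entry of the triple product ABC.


(ABC)_{12} = sum_m (AB)_{1m} C_{m2}. First compute row 1 of AB.
(AB)_{11} = -4*-3 + -3*1 + 2*-1 = 7
(AB)_{12} = -4*-5 + -3*-3 + 2*0 = 29
(AB)_{13} = -4*-2 + -3*-1 + 2*-3 = 5
Now contract with column 2 of C:
(AB)_{11} * C_{12} = 7 * -3 = -21
(AB)_{12} * C_{22} = 29 * 1 = 29
(AB)_{13} * C_{32} = 5 * 4 = 20
(ABC)_{12} = -21 + 29 + 20 = 28

28


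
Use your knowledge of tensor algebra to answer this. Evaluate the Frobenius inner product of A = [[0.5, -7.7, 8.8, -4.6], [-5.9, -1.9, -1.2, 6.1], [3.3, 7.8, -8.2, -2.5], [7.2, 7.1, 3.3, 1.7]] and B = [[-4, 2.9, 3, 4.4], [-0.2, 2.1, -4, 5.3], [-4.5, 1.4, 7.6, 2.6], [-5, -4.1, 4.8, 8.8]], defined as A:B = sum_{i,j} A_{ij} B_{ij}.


A:B = sum over all i,j of A_{ij} * B_{ij}.
Row 1: 0.5*-4=-2, -7.7*2.9=-22.33, 8.8*3=26.4, -4.6*4.4=-20.24 => row sum = -18.17
Row 2: -5.9*-0.2=1.18, -1.9*2.1=-3.99, -1.2*-4=4.8, 6.1*5.3=32.33 => row sum = 34.32
Row 3: 3.3*-4.5=-14.85, 7.8*1.4=10.92, -8.2*7.6=-62.32, -2.5*2.6=-6.5 => row sum = -72.75
Row 4: 7.2*-5=-36, 7.1*-4.1=-29.11, 3.3*4.8=15.84, 1.7*8.8=14.96 => row sum = -34.31
Total = -18.17 + 34.32 + -72.75 + -34.31 = -90.91

-90.91


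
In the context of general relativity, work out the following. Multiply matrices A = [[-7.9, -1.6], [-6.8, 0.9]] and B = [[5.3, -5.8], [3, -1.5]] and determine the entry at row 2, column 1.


(AB)_{ij} = sum_k A_{ik} B_{kj}.
For i=2, j=1:
A_{21} * B_{11} = -6.8 * 5.3 = -36.04
A_{22} * B_{21} = 0.9 * 3 = 2.7
Sum = -36.04 + 2.7 = -33.34

-33.34


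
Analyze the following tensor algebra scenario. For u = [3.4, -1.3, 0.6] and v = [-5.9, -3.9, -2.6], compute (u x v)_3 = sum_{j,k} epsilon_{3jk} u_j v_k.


(u x v)_3 = sum_{j,k} epsilon_{3jk} u_j v_k. Only permutations of (1,2,3) contribute; the two non-zero terms are:
eps_{312} u_1 v_2 = 1 * 3.4 * -3.9 = -13.26
eps_{321} u_2 v_1 = -1 * -1.3 * -5.9 = -7.67
(u x v)_3 = -20.93

-20.93


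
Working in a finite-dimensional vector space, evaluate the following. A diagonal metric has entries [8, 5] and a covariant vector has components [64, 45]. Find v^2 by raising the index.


To raise an index with a diagonal metric: v^i = v_i / g_{ii}.
For index 2: v_2 = 45, g_{22} = 5
v^2 = 45 / 5 = 9

9


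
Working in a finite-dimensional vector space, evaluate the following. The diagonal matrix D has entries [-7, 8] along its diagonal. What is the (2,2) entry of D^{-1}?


For a diagonal matrix, the inverse has entries (D^{-1})_{ii} = 1/d_{ii}.
The diagonal entries are: d_{11} = -7, d_{22} = 8
We need (D^{-1})_{22} = 1/d_{22} = 1/8 = 1/8

1/8


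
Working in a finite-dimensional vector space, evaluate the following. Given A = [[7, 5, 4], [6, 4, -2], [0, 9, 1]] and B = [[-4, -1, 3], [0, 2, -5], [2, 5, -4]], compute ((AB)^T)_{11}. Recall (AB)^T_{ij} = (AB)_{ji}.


(AB)^T_{ij} = (AB)_{ji} = sum_k A_{jk} B_{ki}.
For i=1, j=1 we need (AB)_{11}:
A_{11} * B_{11} = 7 * -4 = -28
A_{12} * B_{21} = 5 * 0 = 0
A_{13} * B_{31} = 4 * 2 = 8
Sum = -28 + 0 + 8 = -20

-20


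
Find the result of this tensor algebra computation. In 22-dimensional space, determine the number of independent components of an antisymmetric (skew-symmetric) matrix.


An antisymmetric rank-2 tensor satisfies A_{ij} = -A_{ji}, so diagonal entries are zero.
The independent components are the upper-triangular entries: C(n, 2) = n(n-1)/2.
n = 22
C(22, 2) = 22 * 21 / 2 = 462 / 2 = 231

231


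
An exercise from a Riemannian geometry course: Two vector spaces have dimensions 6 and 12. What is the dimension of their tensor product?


The dimension of a tensor product is the product of dimensions.
dim(V) = 6, dim(W) = 12
dim(V (x) W) = 6 * 12 = 72

72


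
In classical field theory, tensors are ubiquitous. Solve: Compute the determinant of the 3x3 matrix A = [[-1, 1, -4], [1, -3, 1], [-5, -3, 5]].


Expanding along the first row, det(A) = a11*M_11 - a12*M_12 + a13*M_13, where M_1j is the (1,j) minor.
Minor M_11 = -3*5 - 1*-3 = -12
Minor M_12 = 1*5 - 1*-5 = 10
Minor M_13 = 1*-3 - -3*-5 = -18
det = -1*(-12) - 1*(10) + -4*(-18)
    = 12 - 10 + 72
    = 74

74


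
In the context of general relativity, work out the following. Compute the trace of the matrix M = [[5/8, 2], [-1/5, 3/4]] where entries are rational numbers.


The trace is the sum of diagonal entries.
Diagonal: M[1,1] = 5/8, M[2,2] = 3/4
Tr(M) = 5/8 + 3/4
Computing step by step:
After adding M[1,1]: 5/8
After adding M[2,2]: 11/8
Tr(M) = 11/8

11/8


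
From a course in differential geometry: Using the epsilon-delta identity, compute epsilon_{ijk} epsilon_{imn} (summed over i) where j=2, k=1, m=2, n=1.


Using the identity: epsilon_{ijk} epsilon_{imn} = delta_{jm} delta_{kn} - delta_{jn} delta_{km}.
delta_{22} = 1
delta_{11} = 1
delta_{21} = 0
delta_{12} = 0
Result = 1 * 1 - 0 * 0 = 1 - 0 = 1

1


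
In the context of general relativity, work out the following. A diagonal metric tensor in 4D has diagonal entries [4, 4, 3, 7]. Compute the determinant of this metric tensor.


For a diagonal metric, the determinant is the product of diagonal entries.
Diagonal entries: 4, 4, 3, 7
det(g) = 4 * 4 * 3 * 7 = 336

336


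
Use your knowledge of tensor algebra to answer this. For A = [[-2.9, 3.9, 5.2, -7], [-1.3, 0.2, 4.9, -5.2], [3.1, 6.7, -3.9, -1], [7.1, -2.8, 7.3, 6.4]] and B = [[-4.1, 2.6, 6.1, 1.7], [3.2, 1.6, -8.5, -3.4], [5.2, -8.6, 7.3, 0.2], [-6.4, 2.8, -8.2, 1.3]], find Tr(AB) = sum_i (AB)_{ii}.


Tr(AB) = sum_i (AB)_{ii} where (AB)_{ii} = sum_k A_{ik} B_{ki}.
(AB)_{11} = -2.9*-4.1 + 3.9*3.2 + 5.2*5.2 + -7*-6.4 = 96.21
(AB)_{22} = -1.3*2.6 + 0.2*1.6 + 4.9*-8.6 + -5.2*2.8 = -59.76
(AB)_{33} = 3.1*6.1 + 6.7*-8.5 + -3.9*7.3 + -1*-8.2 = -58.31
(AB)_{44} = 7.1*1.7 + -2.8*-3.4 + 7.3*0.2 + 6.4*1.3 = 31.37
Tr(AB) = 96.21 + -59.76 + -58.31 + 31.37 = 9.51

9.51


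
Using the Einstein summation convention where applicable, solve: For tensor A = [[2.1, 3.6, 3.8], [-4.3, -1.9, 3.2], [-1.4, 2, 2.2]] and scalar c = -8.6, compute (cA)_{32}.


Scalar multiplication: (cA)_{ij} = c * A_{ij}.
c = -8.6
A_{32} = 2
(cA)_{32} = -8.6 * 2 = -17.2

-17.2


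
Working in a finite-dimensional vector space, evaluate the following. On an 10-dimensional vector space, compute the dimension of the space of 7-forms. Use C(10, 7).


The dimension of the space of p-forms on an n-dimensional space is C(n, p).
n = 10, p = 7
C(10, 7) = 10! / (7! * 3!) = 120

120


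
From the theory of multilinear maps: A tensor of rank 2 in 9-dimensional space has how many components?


The number of components of a rank-r tensor in d dimensions is d^r.
Here d = 9 and r = 2.
9^2 = 81

81


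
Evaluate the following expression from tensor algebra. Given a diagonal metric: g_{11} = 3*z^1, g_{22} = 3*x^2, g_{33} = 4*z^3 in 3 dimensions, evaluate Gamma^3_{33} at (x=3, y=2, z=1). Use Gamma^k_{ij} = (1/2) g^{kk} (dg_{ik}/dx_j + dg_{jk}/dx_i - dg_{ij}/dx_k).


For a diagonal metric, Gamma^k_{ij} = (1/2) g^{kk} (dg_{ik}/dx_j + dg_{jk}/dx_i - dg_{ij}/dx_k).
The metric is diagonal, so g_{ab} = 0 for a != b.
At the given point: g_{11} = 3, g_{22} = 27, g_{33} = 4
g^{33} = 1/4
dg_{33}/dx_3 = dg_{33}/dx_3 = 12
dg_{33}/dx_3 = dg_{33}/dx_3 = 12
dg_{33}/dx_3 = dg_{33}/dx_3 = 12
Numerator = 12 + 12 - 12 = 12
Gamma^3_{33} = 12 / (2 * 4) = 3/2

3/2


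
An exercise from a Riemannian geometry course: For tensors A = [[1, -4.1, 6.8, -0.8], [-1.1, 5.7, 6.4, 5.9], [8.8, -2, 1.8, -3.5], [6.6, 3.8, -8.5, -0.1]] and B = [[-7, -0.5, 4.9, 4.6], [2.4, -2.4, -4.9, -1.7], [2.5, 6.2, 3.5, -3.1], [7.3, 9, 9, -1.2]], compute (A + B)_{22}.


Tensor addition is component-wise: (A + B)_{ij} = A_{ij} + B_{ij}.
A_{22} = 5.7
B_{22} = -2.4
(A + B)_{22} = 5.7 + -2.4 = 3.3

3.3


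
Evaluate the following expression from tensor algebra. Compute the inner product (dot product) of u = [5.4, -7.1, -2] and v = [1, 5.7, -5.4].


The inner product u . v = sum of u_i * v_i.
Term-by-term: 5.4 * 1, -7.1 * 5.7, -2 * -5.4
Products: 5.4, -40.47, 10.8
Sum = 5.4 + -40.47 + 10.8 = -24.27

-24.27


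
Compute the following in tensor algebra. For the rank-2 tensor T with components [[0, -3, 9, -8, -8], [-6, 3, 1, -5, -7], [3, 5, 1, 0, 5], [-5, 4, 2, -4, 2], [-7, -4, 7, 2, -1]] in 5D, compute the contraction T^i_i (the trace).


The contraction (trace) of a rank-2 tensor is the sum of its diagonal elements.
Diagonal entries: A[1,1] = 0, A[2,2] = 3, A[3,3] = 1, A[4,4] = -4, A[5,5] = -1
Tr(A) = 0 + 3 + 1 + -4 + -1 = -1

-1


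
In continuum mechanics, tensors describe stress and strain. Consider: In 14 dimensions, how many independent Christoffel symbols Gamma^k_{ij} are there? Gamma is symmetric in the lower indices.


Christoffel symbols Gamma^k_{ij} are symmetric in i,j, so there are d * d(d+1)/2 independent symbols.
d = 14
d(d+1)/2 = 14 * 15 / 2 = 105
Total = 14 * 105 = 1470

1470


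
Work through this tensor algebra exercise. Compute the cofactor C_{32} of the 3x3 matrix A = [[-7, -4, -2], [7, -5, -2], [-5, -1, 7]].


To find cofactor C_{32}, delete row 3 and column 2.
The resulting 2x2 submatrix is: [[-7, -2], [7, -2]]
Minor M_{32} = -7*-2 - -2*7
  = 14 - -14 = 28
Sign = (-1)^(3+2) = (-1)^5 = -1
Cofactor C_{32} = -1 * 28 = -28

-28


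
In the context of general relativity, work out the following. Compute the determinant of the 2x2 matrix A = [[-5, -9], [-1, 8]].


For a 2x2 matrix [[a, b], [c, d]], det = a*d - b*c.
a = -5, b = -9, c = -1, d = 8
a*d = -5 * 8 = -40
b*c = -9 * -1 = 9
det = -40 - 9 = -49

-49


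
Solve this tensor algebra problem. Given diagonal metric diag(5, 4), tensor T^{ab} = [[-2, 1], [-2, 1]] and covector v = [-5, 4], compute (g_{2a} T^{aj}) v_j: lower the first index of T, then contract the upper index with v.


Step 1: lower the first index. For a diagonal metric, g_{ia} T^{aj} = g_{ii} T^{ij} (no sum on i).
g_{22} = 4
S_2{}^1 = 4 * T^{21} = 4 * -2 = -8
S_2{}^2 = 4 * T^{22} = 4 * 1 = 4
Step 2: contract S_2{}^j with v_j.
S_2{}^1 * v_1 = -8 * -5 = 40
S_2{}^2 * v_2 = 4 * 4 = 16
Result = 40 + 16 = 56

56


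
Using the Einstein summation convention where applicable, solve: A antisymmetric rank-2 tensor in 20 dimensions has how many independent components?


A antisymmetric rank-2 tensor in d dimensions has d(d-1)/2 independent components.
d = 20
d(d-1)/2 = 20 * 19 / 2 = 380 / 2 = 190

190


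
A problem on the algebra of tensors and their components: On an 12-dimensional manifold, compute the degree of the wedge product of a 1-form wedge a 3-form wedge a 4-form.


The degree of a wedge product is the sum of the degrees of the individual forms.
Degrees: 1, 3, 4
Total degree = 1 + 3 + 4 = 8

8


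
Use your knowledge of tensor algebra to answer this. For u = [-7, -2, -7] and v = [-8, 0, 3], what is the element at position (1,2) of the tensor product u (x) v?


The outer product entry T_{ij} = u_i * v_j.
We need i=1, j=2.
u_1 = -7, v_2 = 0
T_{1,2} = -7 * 0 = 0

0


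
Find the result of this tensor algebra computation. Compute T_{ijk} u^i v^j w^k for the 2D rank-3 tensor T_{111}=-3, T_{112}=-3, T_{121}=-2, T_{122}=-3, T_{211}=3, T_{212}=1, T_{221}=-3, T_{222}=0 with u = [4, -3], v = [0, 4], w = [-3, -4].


S = sum over i,j,k of T_{ijk} u_i v_j w_k. Expanding all 8 terms:
T_{111}*u_1*v_1*w_1 = -3*4*0*-3 = 0  (running total: 0)
T_{112}*u_1*v_1*w_2 = -3*4*0*-4 = 0  (running total: 0)
T_{121}*u_1*v_2*w_1 = -2*4*4*-3 = 96  (running total: 96)
T_{122}*u_1*v_2*w_2 = -3*4*4*-4 = 192  (running total: 288)
T_{211}*u_2*v_1*w_1 = 3*-3*0*-3 = 0  (running total: 288)
T_{212}*u_2*v_1*w_2 = 1*-3*0*-4 = 0  (running total: 288)
T_{221}*u_2*v_2*w_1 = -3*-3*4*-3 = -108  (running total: 180)
T_{222}*u_2*v_2*w_2 = 0*-3*4*-4 = 0  (running total: 180)
S = 180

180


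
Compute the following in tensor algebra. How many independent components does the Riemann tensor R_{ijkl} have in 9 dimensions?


The Riemann tensor in d dimensions has d^2(d^2 - 1)/12 independent components.
d = 9, so d^2 = 81
d^2 - 1 = 80
d^2(d^2 - 1) = 81 * 80 = 6480
Divide by 12: 6480 / 12 = 540

540


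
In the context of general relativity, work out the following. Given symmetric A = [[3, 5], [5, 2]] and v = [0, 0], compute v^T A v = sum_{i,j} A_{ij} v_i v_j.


First compute Av:
(Av)_1 = 3*0 + 5*0 = 0
(Av)_2 = 5*0 + 2*0 = 0
Av = [0, 0]
Then v^T (Av) = 0*0 + 0*0
= 0 + 0 = 0

0


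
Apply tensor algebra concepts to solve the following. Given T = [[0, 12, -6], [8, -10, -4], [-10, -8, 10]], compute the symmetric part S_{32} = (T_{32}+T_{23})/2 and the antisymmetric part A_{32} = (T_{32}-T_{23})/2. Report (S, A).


T_{32} = -8
T_{23} = -4
S_{32} = (-8 + -4)/2 = -12/2 = -6
A_{32} = (-8 - -4)/2 = -4/2 = -2
Check: S + A = -6 + -2 = -8 = T_{32}.

(-6, -2)


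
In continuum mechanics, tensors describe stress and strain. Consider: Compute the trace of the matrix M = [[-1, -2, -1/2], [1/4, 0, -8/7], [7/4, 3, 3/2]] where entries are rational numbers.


The trace is the sum of diagonal entries.
Diagonal: M[1,1] = -1, M[2,2] = 0, M[3,3] = 3/2
Tr(M) = -1 + 0 + 3/2
Computing step by step:
After adding M[1,1]: -1
After adding M[2,2]: -1
After adding M[3,3]: 1/2
Tr(M) = 1/2

1/2


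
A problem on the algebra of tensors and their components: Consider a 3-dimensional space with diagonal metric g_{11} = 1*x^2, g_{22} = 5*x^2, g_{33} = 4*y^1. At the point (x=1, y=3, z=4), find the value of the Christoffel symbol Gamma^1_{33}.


For a diagonal metric, Gamma^k_{ij} = (1/2) g^{kk} (dg_{ik}/dx_j + dg_{jk}/dx_i - dg_{ij}/dx_k).
The metric is diagonal, so g_{ab} = 0 for a != b.
At the given point: g_{11} = 1, g_{22} = 5, g_{33} = 12
g^{11} = 1/1
dg_{31}/dx_3 = 0 (off-diagonal)
dg_{31}/dx_3 = 0 (off-diagonal)
dg_{33}/dx_1 = dg_{33}/dx_1 = 0
Numerator = 0 + 0 - 0 = 0
Gamma^1_{33} = 0 / (2 * 1) = 0

0


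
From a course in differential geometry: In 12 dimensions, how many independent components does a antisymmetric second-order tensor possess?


A antisymmetric rank-2 tensor in d dimensions has d(d-1)/2 independent components.
d = 12
d(d-1)/2 = 12 * 11 / 2 = 132 / 2 = 66

66


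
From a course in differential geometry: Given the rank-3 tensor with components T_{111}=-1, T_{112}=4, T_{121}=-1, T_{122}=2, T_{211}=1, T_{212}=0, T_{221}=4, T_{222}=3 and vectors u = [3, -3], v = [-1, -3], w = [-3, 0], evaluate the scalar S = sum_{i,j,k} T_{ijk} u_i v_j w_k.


S = sum over i,j,k of T_{ijk} u_i v_j w_k. Expanding all 8 terms:
T_{111}*u_1*v_1*w_1 = -1*3*-1*-3 = -9  (running total: -9)
T_{112}*u_1*v_1*w_2 = 4*3*-1*0 = 0  (running total: -9)
T_{121}*u_1*v_2*w_1 = -1*3*-3*-3 = -27  (running total: -36)
T_{122}*u_1*v_2*w_2 = 2*3*-3*0 = 0  (running total: -36)
T_{211}*u_2*v_1*w_1 = 1*-3*-1*-3 = -9  (running total: -45)
T_{212}*u_2*v_1*w_2 = 0*-3*-1*0 = 0  (running total: -45)
T_{221}*u_2*v_2*w_1 = 4*-3*-3*-3 = -108  (running total: -153)
T_{222}*u_2*v_2*w_2 = 3*-3*-3*0 = 0  (running total: -153)
S = -153

-153


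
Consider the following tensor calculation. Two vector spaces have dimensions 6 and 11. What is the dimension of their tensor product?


The dimension of a tensor product is the product of dimensions.
dim(V) = 6, dim(W) = 11
dim(V (x) W) = 6 * 11 = 66

66


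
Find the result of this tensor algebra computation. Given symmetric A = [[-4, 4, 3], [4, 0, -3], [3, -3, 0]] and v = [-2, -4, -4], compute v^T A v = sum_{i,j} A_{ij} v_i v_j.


First compute Av:
(Av)_1 = -4*-2 + 4*-4 + 3*-4 = -20
(Av)_2 = 4*-2 + 0*-4 + -3*-4 = 4
(Av)_3 = 3*-2 + -3*-4 + 0*-4 = 6
Av = [-20, 4, 6]
Then v^T (Av) = -2*-20 + -4*4 + -4*6
= 40 + -16 + -24 = 0

0


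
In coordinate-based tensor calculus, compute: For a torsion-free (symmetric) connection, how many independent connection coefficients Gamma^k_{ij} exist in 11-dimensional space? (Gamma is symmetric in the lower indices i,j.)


Christoffel symbols Gamma^k_{ij} are symmetric in i,j, so there are d * d(d+1)/2 independent symbols.
d = 11
d(d+1)/2 = 11 * 12 / 2 = 66
Total = 11 * 66 = 726

726


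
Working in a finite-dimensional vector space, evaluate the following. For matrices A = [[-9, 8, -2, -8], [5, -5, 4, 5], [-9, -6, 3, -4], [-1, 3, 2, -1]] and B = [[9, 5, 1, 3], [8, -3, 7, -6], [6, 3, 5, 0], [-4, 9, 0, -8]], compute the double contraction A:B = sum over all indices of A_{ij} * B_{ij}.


A:B = sum over all i,j of A_{ij} * B_{ij}.
Row 1: -9*9=-81, 8*5=40, -2*1=-2, -8*3=-24 => row sum = -67
Row 2: 5*8=40, -5*-3=15, 4*7=28, 5*-6=-30 => row sum = 53
Row 3: -9*6=-54, -6*3=-18, 3*5=15, -4*0=0 => row sum = -57
Row 4: -1*-4=4, 3*9=27, 2*0=0, -1*-8=8 => row sum = 39
Total = -67 + 53 + -57 + 39 = -32

-32


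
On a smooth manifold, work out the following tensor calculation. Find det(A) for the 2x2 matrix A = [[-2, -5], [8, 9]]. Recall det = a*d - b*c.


For a 2x2 matrix [[a, b], [c, d]], det = a*d - b*c.
a = -2, b = -5, c = 8, d = 9
a*d = -2 * 9 = -18
b*c = -5 * 8 = -40
det = -18 - -40 = 22

22


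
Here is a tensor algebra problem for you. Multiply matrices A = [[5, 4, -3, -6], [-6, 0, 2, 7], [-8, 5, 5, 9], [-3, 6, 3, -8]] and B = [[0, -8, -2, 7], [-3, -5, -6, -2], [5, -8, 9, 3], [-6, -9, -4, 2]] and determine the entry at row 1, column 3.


(AB)_{ij} = sum_k A_{ik} B_{kj}.
For i=1, j=3:
A_{11} * B_{13} = 5 * -2 = -10
A_{12} * B_{23} = 4 * -6 = -24
A_{13} * B_{33} = -3 * 9 = -27
A_{14} * B_{43} = -6 * -4 = 24
Sum = -10 + -24 + -27 + 24 = -37

-37


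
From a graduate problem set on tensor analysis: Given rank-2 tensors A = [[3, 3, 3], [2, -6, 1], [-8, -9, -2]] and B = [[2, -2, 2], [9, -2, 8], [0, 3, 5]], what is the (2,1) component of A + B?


Tensor addition is component-wise: (A + B)_{ij} = A_{ij} + B_{ij}.
A_{21} = 2
B_{21} = 9
(A + B)_{21} = 2 + 9 = 11

11


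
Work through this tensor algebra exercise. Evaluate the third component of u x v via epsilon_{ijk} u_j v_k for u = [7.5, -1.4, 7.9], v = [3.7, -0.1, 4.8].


(u x v)_3 = sum_{j,k} epsilon_{3jk} u_j v_k. Only permutations of (1,2,3) contribute; the two non-zero terms are:
eps_{312} u_1 v_2 = 1 * 7.5 * -0.1 = -0.75
eps_{321} u_2 v_1 = -1 * -1.4 * 3.7 = 5.18
(u x v)_3 = 4.43

4.43


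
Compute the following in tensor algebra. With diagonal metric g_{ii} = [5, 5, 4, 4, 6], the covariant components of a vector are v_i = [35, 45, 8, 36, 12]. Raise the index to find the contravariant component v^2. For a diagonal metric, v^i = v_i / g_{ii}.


To raise an index with a diagonal metric: v^i = v_i / g_{ii}.
For index 2: v_2 = 45, g_{22} = 5
v^2 = 45 / 5 = 9

9


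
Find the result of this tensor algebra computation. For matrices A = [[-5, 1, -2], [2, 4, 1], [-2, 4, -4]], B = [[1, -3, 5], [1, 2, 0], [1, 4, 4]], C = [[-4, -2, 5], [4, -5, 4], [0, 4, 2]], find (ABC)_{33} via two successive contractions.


(ABC)_{33} = sum_m (AB)_{3m} C_{m3}. First compute row 3 of AB.
(AB)_{31} = -2*1 + 4*1 + -4*1 = -2
(AB)_{32} = -2*-3 + 4*2 + -4*4 = -2
(AB)_{33} = -2*5 + 4*0 + -4*4 = -26
Now contract with column 3 of C:
(AB)_{31} * C_{13} = -2 * 5 = -10
(AB)_{32} * C_{23} = -2 * 4 = -8
(AB)_{33} * C_{33} = -26 * 2 = -52
(ABC)_{33} = -10 + -8 + -52 = -70

-70


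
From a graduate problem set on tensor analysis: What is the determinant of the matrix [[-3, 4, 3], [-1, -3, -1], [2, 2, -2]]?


Expanding along the first row, det(A) = a11*M_11 - a12*M_12 + a13*M_13, where M_1j is the (1,j) minor.
Minor M_11 = -3*-2 - -1*2 = 8
Minor M_12 = -1*-2 - -1*2 = 4
Minor M_13 = -1*2 - -3*2 = 4
det = -3*(8) - 4*(4) + 3*(4)
    = -24 - 16 + 12
    = -28

-28


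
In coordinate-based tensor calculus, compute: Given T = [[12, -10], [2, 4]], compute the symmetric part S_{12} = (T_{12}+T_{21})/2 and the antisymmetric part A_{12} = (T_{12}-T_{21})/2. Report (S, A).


T_{12} = -10
T_{21} = 2
S_{12} = (-10 + 2)/2 = -8/2 = -4
A_{12} = (-10 - 2)/2 = -12/2 = -6
Check: S + A = -4 + -6 = -10 = T_{12}.

(-4, -6)


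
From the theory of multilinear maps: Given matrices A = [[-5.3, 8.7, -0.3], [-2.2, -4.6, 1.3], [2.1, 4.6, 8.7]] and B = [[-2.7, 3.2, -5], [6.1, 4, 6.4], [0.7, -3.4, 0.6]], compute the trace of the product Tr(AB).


Tr(AB) = sum_i (AB)_{ii} where (AB)_{ii} = sum_k A_{ik} B_{ki}.
(AB)_{11} = -5.3*-2.7 + 8.7*6.1 + -0.3*0.7 = 67.17
(AB)_{22} = -2.2*3.2 + -4.6*4 + 1.3*-3.4 = -29.86
(AB)_{33} = 2.1*-5 + 4.6*6.4 + 8.7*0.6 = 24.16
Tr(AB) = 67.17 + -29.86 + 24.16 = 61.47

61.47


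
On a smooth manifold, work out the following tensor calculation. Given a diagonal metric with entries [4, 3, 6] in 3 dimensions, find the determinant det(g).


For a diagonal metric, the determinant is the product of diagonal entries.
Diagonal entries: 4, 3, 6
det(g) = 4 * 3 * 6 = 72

72


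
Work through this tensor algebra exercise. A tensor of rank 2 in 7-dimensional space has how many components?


The number of components of a rank-r tensor in d dimensions is d^r.
Here d = 7 and r = 2.
7^2 = 49

49


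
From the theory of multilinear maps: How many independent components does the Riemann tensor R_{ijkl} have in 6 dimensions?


The Riemann tensor in d dimensions has d^2(d^2 - 1)/12 independent components.
d = 6, so d^2 = 36
d^2 - 1 = 35
d^2(d^2 - 1) = 36 * 35 = 1260
Divide by 12: 1260 / 12 = 105

105


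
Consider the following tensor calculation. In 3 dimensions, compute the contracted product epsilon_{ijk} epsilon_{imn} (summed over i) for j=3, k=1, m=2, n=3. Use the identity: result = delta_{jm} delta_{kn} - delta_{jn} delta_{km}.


Using the identity: epsilon_{ijk} epsilon_{imn} = delta_{jm} delta_{kn} - delta_{jn} delta_{km}.
delta_{32} = 0
delta_{13} = 0
delta_{33} = 1
delta_{12} = 0
Result = 0 * 0 - 1 * 0 = 0 - 0 = 0

0


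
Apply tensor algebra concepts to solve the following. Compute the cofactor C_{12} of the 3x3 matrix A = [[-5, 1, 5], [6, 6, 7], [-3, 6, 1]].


To find cofactor C_{12}, delete row 1 and column 2.
The resulting 2x2 submatrix is: [[6, 7], [-3, 1]]
Minor M_{12} = 6*1 - 7*-3
  = 6 - -21 = 27
Sign = (-1)^(1+2) = (-1)^3 = -1
Cofactor C_{12} = -1 * 27 = -27

-27


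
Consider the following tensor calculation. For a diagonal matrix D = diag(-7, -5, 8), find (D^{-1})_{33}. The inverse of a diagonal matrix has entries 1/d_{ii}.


For a diagonal matrix, the inverse has entries (D^{-1})_{ii} = 1/d_{ii}.
The diagonal entries are: d_{11} = -7, d_{22} = -5, d_{33} = 8
We need (D^{-1})_{33} = 1/d_{33} = 1/8 = 1/8

1/8


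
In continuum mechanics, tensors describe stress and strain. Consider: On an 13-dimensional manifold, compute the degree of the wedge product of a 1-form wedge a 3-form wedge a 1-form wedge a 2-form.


The degree of a wedge product is the sum of the degrees of the individual forms.
Degrees: 1, 3, 1, 2
Total degree = 1 + 3 + 1 + 2 = 7

7


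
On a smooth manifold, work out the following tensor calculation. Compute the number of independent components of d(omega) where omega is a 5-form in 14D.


The exterior derivative of a p-form is a (p+1)-form.
Its number of independent components is C(n, p+1).
n = 14, p+1 = 6
C(14, 6) = 3003

3003


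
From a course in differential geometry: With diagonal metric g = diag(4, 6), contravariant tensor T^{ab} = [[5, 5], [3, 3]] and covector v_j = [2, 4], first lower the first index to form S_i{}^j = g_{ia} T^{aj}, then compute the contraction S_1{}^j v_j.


Step 1: lower the first index. For a diagonal metric, g_{ia} T^{aj} = g_{ii} T^{ij} (no sum on i).
g_{11} = 4
S_1{}^1 = 4 * T^{11} = 4 * 5 = 20
S_1{}^2 = 4 * T^{12} = 4 * 5 = 20
Step 2: contract S_1{}^j with v_j.
S_1{}^1 * v_1 = 20 * 2 = 40
S_1{}^2 * v_2 = 20 * 4 = 80
Result = 40 + 80 = 120

120


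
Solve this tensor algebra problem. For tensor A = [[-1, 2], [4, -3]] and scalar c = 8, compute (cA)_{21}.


Scalar multiplication: (cA)_{ij} = c * A_{ij}.
c = 8
A_{21} = 4
(cA)_{21} = 8 * 4 = 32

32


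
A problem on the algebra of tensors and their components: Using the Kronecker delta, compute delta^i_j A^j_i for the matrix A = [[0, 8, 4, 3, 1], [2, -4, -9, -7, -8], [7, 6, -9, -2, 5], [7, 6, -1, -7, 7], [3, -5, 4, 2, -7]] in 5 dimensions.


The contraction (trace) of a rank-2 tensor is the sum of its diagonal elements.
Diagonal entries: A[1,1] = 0, A[2,2] = -4, A[3,3] = -9, A[4,4] = -7, A[5,5] = -7
Tr(A) = 0 + -4 + -9 + -7 + -7 = -27

-27
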